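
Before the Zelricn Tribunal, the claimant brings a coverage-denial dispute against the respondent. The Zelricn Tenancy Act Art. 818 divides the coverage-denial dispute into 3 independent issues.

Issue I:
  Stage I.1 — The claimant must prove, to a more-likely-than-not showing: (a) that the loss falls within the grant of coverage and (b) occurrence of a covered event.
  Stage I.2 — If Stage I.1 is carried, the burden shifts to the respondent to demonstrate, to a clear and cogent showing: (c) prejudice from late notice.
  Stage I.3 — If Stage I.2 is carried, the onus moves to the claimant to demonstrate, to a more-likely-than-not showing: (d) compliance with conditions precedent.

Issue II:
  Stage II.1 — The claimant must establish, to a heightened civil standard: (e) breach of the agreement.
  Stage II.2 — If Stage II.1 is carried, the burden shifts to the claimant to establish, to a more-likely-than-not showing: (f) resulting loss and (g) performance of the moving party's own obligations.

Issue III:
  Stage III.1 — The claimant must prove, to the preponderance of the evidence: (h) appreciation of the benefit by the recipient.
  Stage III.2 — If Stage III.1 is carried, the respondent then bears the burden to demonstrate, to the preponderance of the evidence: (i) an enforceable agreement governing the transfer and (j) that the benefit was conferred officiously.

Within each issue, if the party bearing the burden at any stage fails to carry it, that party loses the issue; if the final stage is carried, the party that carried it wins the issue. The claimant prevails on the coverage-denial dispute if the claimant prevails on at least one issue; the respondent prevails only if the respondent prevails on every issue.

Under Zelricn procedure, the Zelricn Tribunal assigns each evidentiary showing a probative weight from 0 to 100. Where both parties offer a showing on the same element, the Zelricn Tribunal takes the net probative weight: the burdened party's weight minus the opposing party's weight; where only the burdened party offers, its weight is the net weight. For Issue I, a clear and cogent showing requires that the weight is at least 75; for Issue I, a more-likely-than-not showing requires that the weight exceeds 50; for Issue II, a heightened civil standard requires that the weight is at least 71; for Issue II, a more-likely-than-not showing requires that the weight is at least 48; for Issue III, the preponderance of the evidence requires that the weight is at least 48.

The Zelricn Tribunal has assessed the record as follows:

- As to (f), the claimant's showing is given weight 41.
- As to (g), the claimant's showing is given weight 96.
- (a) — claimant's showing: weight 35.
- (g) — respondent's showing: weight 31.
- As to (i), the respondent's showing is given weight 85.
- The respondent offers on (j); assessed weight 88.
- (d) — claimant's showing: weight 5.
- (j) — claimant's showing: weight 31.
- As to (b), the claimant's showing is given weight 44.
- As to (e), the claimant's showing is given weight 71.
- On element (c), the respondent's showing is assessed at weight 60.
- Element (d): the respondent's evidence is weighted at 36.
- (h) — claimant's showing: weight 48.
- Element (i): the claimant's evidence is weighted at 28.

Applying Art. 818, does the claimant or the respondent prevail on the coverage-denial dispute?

respondent

— Issue I —
At Stage I.1 the claimant must meet a more-likely-than-not showing (weight exceeds 50): on (a) the weight is 35, ≤ 50, so (a) does not meet the standard; on (b) the weight is 44, ≤ 50, so (b) does not meet the standard.
  Not every element is met, so the claimant fails to carry Stage I.1.
The analysis ends at Stage I.1; the respondent prevails on this issue.
— Issue II —
Stage II.1 (claimant, a heightened civil standard, weight is at least 71): (e) 71 ≥ 71 — meets.
  Stage II.1 is satisfied; the claimant continues to bear the burden.
Stage II.2 (claimant, a more-likely-than-not showing, weight is at least 48): (f) 41 < 48 — fails; (g) net 96−31=65 ≥ 48 — meets.
  Stage II.2 not carried; the claimant fails its burden.
So the respondent prevails on this issue.
— Issue III —
Stage III.1 (claimant, the preponderance of the evidence, weight is at least 48): (h) 48 ≥ 48 — meets.
  Stage III.1 is satisfied; the onus moves to the respondent.
Stage III.2 (respondent, the preponderance of the evidence, weight is at least 48): (i) net 85−28=57 ≥ 48 — meets; (j) net 88−31=57 ≥ 48 — meets.
  All elements met at the final stage.
With every stage satisfied, the respondent prevails on this issue.
Per-issue: Issue I → respondent; Issue II → respondent; Issue III → respondent. The claimant must prevail on at least one issue; overall, the respondent prevails.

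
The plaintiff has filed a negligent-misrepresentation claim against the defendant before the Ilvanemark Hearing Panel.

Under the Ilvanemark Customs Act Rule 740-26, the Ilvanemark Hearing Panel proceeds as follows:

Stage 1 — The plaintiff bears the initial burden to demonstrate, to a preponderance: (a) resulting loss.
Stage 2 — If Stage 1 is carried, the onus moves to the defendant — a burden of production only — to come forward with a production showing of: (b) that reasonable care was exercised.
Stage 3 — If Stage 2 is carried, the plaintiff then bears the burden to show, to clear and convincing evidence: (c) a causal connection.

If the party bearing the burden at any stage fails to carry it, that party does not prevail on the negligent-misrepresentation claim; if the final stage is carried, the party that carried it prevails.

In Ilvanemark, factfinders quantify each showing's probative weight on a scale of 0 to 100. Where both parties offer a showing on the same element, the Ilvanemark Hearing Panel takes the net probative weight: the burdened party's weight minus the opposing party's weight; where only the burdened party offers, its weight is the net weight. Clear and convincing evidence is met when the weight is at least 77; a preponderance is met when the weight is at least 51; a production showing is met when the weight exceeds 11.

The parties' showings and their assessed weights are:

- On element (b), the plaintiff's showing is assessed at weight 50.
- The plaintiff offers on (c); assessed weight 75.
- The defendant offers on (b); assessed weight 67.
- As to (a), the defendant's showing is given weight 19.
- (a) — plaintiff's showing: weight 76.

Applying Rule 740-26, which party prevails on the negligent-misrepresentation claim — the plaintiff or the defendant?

Stage 1 — burden on plaintiff; standard: a preponderance (weight is at least 51).
    (a): 76 − 19 = 57 ≥ 51 [met]
  Stage 1 is satisfied; the onus moves to the defendant.
Stage 2 — burden on defendant; standard: a production showing (weight exceeds 11).
    (b): 67 − 50 = 17 > 11 [met]
  The defendant carries Stage 2; the plaintiff now bears the burden.
Stage 3 — burden on plaintiff; standard: clear and convincing evidence (weight is at least 77).
    (c): 75 < 77 [not met]
  Not every element is met, so the plaintiff fails to carry Stage 3.
The defendant prevails.

defendant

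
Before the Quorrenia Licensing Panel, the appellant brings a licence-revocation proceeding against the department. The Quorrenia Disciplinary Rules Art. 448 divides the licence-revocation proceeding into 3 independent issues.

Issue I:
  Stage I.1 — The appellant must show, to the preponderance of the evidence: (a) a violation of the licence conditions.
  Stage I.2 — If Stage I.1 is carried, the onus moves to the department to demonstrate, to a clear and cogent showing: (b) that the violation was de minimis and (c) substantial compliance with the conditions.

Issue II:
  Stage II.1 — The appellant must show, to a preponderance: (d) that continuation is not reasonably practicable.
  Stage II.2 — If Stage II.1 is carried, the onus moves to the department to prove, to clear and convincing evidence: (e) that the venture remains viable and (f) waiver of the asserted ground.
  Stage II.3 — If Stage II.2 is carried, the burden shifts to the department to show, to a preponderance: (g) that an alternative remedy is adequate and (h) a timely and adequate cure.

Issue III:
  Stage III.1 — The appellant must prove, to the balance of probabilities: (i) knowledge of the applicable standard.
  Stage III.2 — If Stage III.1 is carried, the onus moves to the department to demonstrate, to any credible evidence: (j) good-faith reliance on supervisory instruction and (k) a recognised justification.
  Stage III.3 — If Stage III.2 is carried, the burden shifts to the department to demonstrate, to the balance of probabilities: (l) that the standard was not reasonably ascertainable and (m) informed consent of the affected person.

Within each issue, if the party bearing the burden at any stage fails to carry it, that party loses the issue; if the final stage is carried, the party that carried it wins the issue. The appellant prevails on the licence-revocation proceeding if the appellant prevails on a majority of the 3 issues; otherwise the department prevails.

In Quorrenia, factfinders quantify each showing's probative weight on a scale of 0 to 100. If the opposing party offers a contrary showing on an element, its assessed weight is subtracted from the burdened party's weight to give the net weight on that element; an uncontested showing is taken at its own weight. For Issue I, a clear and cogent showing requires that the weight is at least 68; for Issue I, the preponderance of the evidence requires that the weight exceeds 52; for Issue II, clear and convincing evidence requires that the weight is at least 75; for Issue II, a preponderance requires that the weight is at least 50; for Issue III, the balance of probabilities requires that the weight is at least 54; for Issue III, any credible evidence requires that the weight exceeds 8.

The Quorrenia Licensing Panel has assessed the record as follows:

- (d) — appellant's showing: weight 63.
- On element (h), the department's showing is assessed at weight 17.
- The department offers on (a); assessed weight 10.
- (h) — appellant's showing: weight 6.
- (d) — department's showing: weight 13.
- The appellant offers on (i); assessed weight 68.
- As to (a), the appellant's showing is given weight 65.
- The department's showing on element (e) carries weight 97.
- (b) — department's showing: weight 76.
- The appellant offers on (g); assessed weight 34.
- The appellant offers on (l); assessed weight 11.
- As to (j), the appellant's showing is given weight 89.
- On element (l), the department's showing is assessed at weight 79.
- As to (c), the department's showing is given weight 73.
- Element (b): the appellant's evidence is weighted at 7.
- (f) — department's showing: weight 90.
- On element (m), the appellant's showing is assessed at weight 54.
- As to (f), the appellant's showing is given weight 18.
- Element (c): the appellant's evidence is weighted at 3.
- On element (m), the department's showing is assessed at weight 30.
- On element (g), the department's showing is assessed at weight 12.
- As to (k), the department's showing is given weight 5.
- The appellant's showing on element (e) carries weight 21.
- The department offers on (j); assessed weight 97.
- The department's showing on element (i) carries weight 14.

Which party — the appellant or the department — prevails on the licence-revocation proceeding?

— Issue I —
At Stage I.1 the appellant must meet the preponderance of the evidence (weight exceeds 52): on (a) the weight is 65 less the opposing 10 gives net 55, which does exceed 52, so (a) meets the standard.
  Stage I.1 carried; the burden shifts to the department.
At Stage I.2 the department must meet a clear and cogent showing (weight is at least 68): on (b) the weight is 76 less the opposing 7 gives net 69, ≥ 68, so (b) meets the standard; on (c) the weight is 73 less the opposing 3 gives net 70, ≥ 68, so (c) meets the standard.
  The department carries the last stage.
With every stage satisfied, the department prevails on this issue.
— Issue II —
Stage II.1 — burden on appellant; standard: a preponderance (weight is at least 50).
    (d): 63 − 13 = 50 ≥ 50 [met]
  All elements met. The burden passes to the department.
Stage II.2 — burden on department; standard: clear and convincing evidence (weight is at least 75).
    (e): 97 − 21 = 76 ≥ 75 [met]
    (f): 90 − 18 = 72 < 75 [not met]
  Stage II.2 not carried; the department fails its burden.
The appellant prevails on this issue.
— Issue III —
At Stage III.1 the appellant must meet the balance of probabilities (weight is at least 54): on (i) the weight is 68 less the opposing 14 gives net 54, which does reach 54, so (i) meets the standard.
  Stage III.1 is satisfied; the onus moves to the department.
At Stage III.2 the department must meet any credible evidence (weight exceeds 8): on (j) the weight is 97 less the opposing 89 gives net 8, which does not exceed 8, so (j) does not meet the standard; on (k) the weight is 5, ≤ 8, so (k) does not meet the standard.
  The department does not carry Stage III.2.
The analysis ends at Stage III.2; the appellant prevails on this issue.
Per-issue: Issue I → department; Issue II → appellant; Issue III → appellant. The appellant must prevail on a majority of issues; overall, the appellant prevails.

appellant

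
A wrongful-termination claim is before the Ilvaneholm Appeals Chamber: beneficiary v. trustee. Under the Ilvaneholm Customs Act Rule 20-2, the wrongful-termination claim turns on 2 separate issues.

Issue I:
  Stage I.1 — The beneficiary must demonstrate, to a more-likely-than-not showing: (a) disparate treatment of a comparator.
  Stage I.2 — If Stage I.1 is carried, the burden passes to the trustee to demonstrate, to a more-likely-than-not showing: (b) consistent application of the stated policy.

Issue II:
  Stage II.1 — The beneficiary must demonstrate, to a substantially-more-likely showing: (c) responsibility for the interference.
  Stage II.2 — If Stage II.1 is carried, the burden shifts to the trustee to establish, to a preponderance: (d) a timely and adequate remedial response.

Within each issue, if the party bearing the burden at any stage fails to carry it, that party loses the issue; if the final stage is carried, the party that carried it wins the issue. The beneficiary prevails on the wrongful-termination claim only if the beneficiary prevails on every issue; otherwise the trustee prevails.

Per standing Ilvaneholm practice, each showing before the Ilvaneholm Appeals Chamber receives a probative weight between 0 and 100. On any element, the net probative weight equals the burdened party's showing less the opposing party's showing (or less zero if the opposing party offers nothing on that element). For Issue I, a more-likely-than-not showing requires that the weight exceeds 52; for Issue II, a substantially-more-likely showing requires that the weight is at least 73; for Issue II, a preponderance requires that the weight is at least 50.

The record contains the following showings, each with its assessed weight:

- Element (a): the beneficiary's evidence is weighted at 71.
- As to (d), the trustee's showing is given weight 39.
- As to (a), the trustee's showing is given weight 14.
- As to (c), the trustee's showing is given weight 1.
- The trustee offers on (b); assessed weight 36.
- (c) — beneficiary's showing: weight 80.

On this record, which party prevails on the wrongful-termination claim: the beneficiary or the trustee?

— Issue I —
Stage I.1 — burden on beneficiary; standard: a more-likely-than-not showing (weight exceeds 52).
    (a): 71 − 14 = 57 > 52 [met]
  The beneficiary carries Stage I.1; the trustee now bears the burden.
Stage I.2 — burden on trustee; standard: a more-likely-than-not showing (weight exceeds 52).
    (b): 36 ≤ 52 [not met]
  Stage I.2 not carried; the trustee fails its burden.
So the beneficiary prevails on this issue.
— Issue II —
Stage II.1 (beneficiary, a substantially-more-likely showing, weight is at least 73): (c) net 80−1=79 ≥ 73 — meets.
  Stage II.1 is satisfied; the onus moves to the trustee.
Stage II.2 (trustee, a preponderance, weight is at least 50): (d) 39 < 50 — fails.
  Stage II.2 not carried; the trustee fails its burden.
So the beneficiary prevails on this issue.
Per-issue: Issue I → beneficiary; Issue II → beneficiary. The beneficiary must prevail on every issue; overall, the beneficiary prevails.

beneficiary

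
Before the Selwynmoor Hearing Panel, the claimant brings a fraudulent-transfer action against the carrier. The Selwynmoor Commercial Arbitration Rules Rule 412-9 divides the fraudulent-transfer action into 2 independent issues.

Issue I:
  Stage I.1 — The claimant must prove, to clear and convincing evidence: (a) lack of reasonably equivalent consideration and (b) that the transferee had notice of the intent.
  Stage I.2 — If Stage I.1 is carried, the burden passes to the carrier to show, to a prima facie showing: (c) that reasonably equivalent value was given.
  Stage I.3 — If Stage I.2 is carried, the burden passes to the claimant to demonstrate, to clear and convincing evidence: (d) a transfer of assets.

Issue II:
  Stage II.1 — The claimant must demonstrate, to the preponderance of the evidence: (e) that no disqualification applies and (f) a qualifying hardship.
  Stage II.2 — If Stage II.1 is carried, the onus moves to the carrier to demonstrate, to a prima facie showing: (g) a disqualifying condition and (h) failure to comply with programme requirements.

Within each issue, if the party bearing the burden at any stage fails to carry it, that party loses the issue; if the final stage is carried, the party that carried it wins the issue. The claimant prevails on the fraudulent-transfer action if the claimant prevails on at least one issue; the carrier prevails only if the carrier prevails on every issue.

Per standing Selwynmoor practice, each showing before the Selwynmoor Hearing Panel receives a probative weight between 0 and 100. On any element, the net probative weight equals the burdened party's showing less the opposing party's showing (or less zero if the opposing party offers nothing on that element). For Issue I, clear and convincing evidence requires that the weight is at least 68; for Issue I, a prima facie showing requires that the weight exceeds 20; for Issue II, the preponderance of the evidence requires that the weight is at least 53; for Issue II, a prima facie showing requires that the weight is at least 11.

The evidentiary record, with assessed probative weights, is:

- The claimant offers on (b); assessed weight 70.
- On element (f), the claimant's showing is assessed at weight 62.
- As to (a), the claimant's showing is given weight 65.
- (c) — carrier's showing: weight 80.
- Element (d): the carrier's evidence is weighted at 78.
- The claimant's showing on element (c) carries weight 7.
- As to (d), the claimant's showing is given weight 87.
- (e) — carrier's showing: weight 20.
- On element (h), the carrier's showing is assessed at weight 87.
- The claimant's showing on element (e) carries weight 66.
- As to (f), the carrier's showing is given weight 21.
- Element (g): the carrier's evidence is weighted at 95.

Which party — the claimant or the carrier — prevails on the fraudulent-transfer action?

carrier

— Issue I —
Stage I.1 (claimant, clear and convincing evidence, weight is at least 68): (a) 65 < 68 — fails; (b) 70 ≥ 68 — meets.
  The claimant does not carry Stage I.1.
The carrier prevails on this issue.
— Issue II —
Stage II.1 — burden on claimant; standard: the preponderance of the evidence (weight is at least 53).
    (e): 66 − 20 = 46 < 53 [not met]
    (f): 62 − 21 = 41 < 53 [not met]
  Stage II.1 not carried; the claimant fails its burden.
The analysis ends at Stage II.1; the carrier prevails on this issue.
Per-issue: Issue I → carrier; Issue II → carrier. The claimant must prevail on at least one issue; overall, the carrier prevails.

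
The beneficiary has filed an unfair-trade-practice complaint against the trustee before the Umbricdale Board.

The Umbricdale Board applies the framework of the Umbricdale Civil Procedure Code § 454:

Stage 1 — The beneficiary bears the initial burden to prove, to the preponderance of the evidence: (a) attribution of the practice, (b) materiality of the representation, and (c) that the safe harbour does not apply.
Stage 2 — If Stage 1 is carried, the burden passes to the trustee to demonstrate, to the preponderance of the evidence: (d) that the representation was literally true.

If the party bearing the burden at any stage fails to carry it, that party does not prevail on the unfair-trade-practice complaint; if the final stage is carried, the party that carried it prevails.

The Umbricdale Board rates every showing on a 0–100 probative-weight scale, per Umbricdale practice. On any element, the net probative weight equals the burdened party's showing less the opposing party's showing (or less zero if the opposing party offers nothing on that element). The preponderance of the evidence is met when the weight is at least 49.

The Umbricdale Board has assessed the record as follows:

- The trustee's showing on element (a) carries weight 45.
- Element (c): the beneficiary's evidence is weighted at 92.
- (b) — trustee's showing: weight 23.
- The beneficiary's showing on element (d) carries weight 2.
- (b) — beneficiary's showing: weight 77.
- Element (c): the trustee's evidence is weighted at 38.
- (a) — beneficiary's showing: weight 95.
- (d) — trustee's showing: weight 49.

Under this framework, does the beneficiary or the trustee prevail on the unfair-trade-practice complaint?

beneficiary

Stage 1 — burden on beneficiary; standard: the preponderance of the evidence (weight is at least 49).
    (a): 95 − 45 = 50 ≥ 49 [met]
    (b): 77 − 23 = 54 ≥ 49 [met]
    (c): 92 − 38 = 54 ≥ 49 [met]
  Stage 1 is satisfied; the onus moves to the trustee.
Stage 2 — burden on trustee; standard: the preponderance of the evidence (weight is at least 49).
    (d): 49 − 2 = 47 < 49 [not met]
  Not every element is met, so the trustee fails to carry Stage 2.
The beneficiary prevails.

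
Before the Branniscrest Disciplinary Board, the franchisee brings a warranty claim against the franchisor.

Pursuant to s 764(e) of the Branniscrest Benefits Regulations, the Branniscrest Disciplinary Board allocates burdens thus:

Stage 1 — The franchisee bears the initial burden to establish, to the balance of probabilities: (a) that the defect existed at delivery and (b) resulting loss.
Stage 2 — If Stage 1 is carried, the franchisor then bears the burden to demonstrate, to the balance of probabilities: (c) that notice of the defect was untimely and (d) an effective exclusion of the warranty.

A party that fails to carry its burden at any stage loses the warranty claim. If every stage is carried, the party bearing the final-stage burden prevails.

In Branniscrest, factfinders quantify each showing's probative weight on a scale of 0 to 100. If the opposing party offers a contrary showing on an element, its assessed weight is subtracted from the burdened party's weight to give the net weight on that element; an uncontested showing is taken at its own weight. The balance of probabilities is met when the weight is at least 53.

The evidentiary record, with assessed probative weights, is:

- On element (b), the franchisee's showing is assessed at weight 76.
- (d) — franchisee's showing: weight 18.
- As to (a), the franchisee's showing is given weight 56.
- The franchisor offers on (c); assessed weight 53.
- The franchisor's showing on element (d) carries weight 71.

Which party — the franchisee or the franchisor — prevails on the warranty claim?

Stage 1 (franchisee, the balance of probabilities, weight is at least 53): (a) 56 ≥ 53 — meets; (b) 76 ≥ 53 — meets.
  Stage 1 is satisfied; the onus moves to the franchisor.
Stage 2 (franchisor, the balance of probabilities, weight is at least 53): (c) 53 ≥ 53 — meets; (d) net 71−18=53 ≥ 53 — meets.
  Stage 2 carried; the final stage is satisfied.
With every stage satisfied, the franchisor prevails.

franchisor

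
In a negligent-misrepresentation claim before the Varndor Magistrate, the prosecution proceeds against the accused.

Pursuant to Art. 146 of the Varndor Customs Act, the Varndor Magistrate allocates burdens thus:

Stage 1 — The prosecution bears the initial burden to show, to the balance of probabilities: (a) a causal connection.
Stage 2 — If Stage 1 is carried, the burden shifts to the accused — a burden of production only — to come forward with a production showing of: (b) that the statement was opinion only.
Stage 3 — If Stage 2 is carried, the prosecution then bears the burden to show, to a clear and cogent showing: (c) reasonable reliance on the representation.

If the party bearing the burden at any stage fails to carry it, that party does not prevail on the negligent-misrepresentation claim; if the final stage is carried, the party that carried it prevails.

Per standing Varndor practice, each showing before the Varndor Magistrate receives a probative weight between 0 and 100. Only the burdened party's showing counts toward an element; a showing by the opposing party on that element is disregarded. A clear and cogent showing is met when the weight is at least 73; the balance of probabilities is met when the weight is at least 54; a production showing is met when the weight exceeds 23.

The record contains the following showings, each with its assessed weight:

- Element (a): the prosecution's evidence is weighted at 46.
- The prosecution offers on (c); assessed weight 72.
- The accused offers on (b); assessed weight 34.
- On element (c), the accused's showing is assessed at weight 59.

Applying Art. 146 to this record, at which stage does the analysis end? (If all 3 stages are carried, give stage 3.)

stage 1

At Stage 1 the prosecution must meet the balance of probabilities (weight is at least 54): on (a) the weight is 46, which does not reach 54, so (a) does not meet the standard.
  The prosecution does not carry Stage 1.
The accused prevails.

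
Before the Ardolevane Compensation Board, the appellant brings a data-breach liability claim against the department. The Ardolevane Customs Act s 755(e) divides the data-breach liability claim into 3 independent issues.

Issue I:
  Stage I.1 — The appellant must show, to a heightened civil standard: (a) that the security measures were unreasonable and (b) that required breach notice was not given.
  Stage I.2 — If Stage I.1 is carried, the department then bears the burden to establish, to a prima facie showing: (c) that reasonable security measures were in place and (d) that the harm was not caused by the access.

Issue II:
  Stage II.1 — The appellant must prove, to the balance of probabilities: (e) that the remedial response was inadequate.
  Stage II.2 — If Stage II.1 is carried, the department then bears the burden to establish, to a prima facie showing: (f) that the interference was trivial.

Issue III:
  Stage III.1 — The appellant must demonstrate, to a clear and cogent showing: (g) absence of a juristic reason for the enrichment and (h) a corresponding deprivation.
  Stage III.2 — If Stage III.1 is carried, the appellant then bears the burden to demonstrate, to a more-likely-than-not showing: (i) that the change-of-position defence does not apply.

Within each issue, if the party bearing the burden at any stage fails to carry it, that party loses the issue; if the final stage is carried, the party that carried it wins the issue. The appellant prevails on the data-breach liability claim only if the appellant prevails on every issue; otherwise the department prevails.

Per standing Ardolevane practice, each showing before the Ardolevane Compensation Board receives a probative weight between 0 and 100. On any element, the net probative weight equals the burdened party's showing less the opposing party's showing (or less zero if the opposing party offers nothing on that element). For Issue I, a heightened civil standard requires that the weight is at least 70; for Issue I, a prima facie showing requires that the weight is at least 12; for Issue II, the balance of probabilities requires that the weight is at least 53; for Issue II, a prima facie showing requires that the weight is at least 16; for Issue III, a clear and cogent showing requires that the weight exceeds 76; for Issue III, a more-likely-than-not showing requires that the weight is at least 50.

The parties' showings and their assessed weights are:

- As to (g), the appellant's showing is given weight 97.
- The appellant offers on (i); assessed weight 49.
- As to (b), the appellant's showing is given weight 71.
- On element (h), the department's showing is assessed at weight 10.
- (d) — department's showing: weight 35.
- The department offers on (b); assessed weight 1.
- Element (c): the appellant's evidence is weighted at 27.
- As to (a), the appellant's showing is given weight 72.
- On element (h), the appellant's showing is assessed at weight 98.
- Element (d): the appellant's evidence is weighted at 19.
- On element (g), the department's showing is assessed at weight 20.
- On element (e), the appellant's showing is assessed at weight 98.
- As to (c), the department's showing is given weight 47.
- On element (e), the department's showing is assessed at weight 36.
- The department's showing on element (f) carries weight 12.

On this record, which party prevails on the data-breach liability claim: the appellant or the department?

department

— Issue I —
Stage I.1 — burden on appellant; standard: a heightened civil standard (weight is at least 70).
    (a): 72 ≥ 70 [met]
    (b): 71 − 1 = 70 ≥ 70 [met]
  Stage I.1 carried; the burden shifts to the department.
Stage I.2 — burden on department; standard: a prima facie showing (weight is at least 12).
    (c): 47 − 27 = 20 ≥ 12 [met]
    (d): 35 − 19 = 16 ≥ 12 [met]
  Stage I.2 carried; the final stage is satisfied.
With every stage satisfied, the department prevails on this issue.
— Issue II —
Stage II.1 (appellant, the balance of probabilities, weight is at least 53): (e) net 98−36=62 ≥ 53 — meets.
  All elements met. The burden passes to the department.
Stage II.2 (department, a prima facie showing, weight is at least 16): (f) 12 < 16 — fails.
  Stage II.2 not carried; the department fails its burden.
The appellant prevails on this issue.
— Issue III —
Stage III.1 (appellant, a clear and cogent showing, weight exceeds 76): (g) net 97−20=77 > 76 — meets; (h) net 98−10=88 > 76 — meets.
  Stage III.1 carried; the burden remains with the appellant.
Stage III.2 (appellant, a more-likely-than-not showing, weight is at least 50): (i) 49 < 50 — fails.
  Not every element is met, so the appellant fails to carry Stage III.2.
The analysis ends at Stage III.2; the department prevails on this issue.
Per-issue: Issue I → department; Issue II → appellant; Issue III → department. The appellant must prevail on every issue; overall, the department prevails.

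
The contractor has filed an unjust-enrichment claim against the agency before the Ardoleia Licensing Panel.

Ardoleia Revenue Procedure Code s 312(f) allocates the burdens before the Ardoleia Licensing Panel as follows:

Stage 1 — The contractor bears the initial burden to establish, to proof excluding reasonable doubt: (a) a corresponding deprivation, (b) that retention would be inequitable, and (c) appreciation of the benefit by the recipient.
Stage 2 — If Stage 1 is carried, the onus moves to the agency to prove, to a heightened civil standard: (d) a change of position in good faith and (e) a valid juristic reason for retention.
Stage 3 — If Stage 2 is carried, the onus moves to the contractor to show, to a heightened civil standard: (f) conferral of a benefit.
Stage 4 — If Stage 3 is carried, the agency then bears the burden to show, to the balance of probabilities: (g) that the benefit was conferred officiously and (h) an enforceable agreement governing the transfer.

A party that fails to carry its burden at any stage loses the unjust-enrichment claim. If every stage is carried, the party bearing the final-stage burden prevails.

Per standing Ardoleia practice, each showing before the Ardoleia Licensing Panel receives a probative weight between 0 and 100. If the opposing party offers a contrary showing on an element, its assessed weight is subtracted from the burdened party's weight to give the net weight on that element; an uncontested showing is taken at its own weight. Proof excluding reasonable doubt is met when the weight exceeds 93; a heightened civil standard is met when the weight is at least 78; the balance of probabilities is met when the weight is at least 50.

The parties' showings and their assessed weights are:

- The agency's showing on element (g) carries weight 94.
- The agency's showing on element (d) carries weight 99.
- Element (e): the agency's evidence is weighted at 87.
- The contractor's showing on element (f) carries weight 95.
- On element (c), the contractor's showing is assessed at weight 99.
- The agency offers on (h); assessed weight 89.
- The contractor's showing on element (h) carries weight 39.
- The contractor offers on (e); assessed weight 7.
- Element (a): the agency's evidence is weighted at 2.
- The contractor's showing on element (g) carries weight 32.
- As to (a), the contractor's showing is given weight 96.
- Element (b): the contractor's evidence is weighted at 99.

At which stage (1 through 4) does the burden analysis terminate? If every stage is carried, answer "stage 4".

stage 4

Stage 1 (contractor, proof excluding reasonable doubt, weight exceeds 93): (a) net 96−2=94 > 93 — meets; (b) 99 > 93 — meets; (c) 99 > 93 — meets.
  Stage 1 carried; the burden shifts to the agency.
Stage 2 (agency, a heightened civil standard, weight is at least 78): (d) 99 ≥ 78 — meets; (e) net 87−7=80 ≥ 78 — meets.
  Stage 2 is satisfied; the onus moves to the contractor.
Stage 3 (contractor, a heightened civil standard, weight is at least 78): (f) 95 ≥ 78 — meets.
  Stage 3 carried; the burden shifts to the agency.
Stage 4 (agency, the balance of probabilities, weight is at least 50): (g) net 94−32=62 ≥ 50 — meets; (h) net 89−39=50 ≥ 50 — meets.
  All elements met at the final stage.
All stages carried — the agency prevails.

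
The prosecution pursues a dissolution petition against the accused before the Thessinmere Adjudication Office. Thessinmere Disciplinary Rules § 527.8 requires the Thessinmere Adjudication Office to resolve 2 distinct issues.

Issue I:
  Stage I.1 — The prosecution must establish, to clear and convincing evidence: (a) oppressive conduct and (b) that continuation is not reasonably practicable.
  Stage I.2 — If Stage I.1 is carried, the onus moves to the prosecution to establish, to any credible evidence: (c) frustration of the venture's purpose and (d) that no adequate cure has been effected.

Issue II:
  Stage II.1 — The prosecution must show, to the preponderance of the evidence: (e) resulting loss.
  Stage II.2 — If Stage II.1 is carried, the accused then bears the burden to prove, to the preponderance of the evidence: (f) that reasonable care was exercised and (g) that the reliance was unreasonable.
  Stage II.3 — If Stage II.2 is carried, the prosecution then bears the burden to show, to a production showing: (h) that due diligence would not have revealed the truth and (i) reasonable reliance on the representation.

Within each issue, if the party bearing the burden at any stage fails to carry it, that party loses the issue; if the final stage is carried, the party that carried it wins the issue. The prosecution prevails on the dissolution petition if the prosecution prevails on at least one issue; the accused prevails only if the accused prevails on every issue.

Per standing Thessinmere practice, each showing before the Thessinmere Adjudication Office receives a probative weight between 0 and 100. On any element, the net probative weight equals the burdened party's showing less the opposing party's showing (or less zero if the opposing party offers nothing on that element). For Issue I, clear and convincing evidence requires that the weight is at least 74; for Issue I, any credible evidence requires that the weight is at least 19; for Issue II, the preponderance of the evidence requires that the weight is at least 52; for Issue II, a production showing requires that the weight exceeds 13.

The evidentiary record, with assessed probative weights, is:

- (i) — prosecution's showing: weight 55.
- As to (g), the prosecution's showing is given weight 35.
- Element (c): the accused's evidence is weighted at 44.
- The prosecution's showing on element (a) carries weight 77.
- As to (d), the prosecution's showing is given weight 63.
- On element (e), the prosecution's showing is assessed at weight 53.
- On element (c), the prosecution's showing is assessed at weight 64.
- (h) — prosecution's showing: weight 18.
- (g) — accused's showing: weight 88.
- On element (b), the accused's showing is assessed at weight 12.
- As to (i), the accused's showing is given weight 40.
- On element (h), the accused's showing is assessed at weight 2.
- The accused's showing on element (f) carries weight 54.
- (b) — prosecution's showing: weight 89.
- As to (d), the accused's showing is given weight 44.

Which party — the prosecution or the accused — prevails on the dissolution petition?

prosecution

— Issue I —
Stage I.1 — burden on prosecution; standard: clear and convincing evidence (weight is at least 74).
    (a): 77 ≥ 74 [met]
    (b): 89 − 12 = 77 ≥ 74 [met]
  Stage I.1 carried; the burden remains with the prosecution.
Stage I.2 — burden on prosecution; standard: any credible evidence (weight is at least 19).
    (c): 64 − 44 = 20 ≥ 19 [met]
    (d): 63 − 44 = 19 ≥ 19 [met]
  All elements met at the final stage.
Every stage carried; the prosecution prevails on this issue.
— Issue II —
Stage II.1 — burden on prosecution; standard: the preponderance of the evidence (weight is at least 52).
    (e): 53 ≥ 52 [met]
  Stage II.1 is satisfied; the onus moves to the accused.
Stage II.2 — burden on accused; standard: the preponderance of the evidence (weight is at least 52).
    (f): 54 ≥ 52 [met]
    (g): 88 − 35 = 53 ≥ 52 [met]
  All elements met. The burden passes to the prosecution.
Stage II.3 — burden on prosecution; standard: a production showing (weight exceeds 13).
    (h): 18 − 2 = 16 > 13 [met]
    (i): 55 − 40 = 15 > 13 [met]
  All elements met at the final stage.
Every stage carried; the prosecution prevails on this issue.
Per-issue: Issue I → prosecution; Issue II → prosecution. The prosecution must prevail on at least one issue; overall, the prosecution prevails.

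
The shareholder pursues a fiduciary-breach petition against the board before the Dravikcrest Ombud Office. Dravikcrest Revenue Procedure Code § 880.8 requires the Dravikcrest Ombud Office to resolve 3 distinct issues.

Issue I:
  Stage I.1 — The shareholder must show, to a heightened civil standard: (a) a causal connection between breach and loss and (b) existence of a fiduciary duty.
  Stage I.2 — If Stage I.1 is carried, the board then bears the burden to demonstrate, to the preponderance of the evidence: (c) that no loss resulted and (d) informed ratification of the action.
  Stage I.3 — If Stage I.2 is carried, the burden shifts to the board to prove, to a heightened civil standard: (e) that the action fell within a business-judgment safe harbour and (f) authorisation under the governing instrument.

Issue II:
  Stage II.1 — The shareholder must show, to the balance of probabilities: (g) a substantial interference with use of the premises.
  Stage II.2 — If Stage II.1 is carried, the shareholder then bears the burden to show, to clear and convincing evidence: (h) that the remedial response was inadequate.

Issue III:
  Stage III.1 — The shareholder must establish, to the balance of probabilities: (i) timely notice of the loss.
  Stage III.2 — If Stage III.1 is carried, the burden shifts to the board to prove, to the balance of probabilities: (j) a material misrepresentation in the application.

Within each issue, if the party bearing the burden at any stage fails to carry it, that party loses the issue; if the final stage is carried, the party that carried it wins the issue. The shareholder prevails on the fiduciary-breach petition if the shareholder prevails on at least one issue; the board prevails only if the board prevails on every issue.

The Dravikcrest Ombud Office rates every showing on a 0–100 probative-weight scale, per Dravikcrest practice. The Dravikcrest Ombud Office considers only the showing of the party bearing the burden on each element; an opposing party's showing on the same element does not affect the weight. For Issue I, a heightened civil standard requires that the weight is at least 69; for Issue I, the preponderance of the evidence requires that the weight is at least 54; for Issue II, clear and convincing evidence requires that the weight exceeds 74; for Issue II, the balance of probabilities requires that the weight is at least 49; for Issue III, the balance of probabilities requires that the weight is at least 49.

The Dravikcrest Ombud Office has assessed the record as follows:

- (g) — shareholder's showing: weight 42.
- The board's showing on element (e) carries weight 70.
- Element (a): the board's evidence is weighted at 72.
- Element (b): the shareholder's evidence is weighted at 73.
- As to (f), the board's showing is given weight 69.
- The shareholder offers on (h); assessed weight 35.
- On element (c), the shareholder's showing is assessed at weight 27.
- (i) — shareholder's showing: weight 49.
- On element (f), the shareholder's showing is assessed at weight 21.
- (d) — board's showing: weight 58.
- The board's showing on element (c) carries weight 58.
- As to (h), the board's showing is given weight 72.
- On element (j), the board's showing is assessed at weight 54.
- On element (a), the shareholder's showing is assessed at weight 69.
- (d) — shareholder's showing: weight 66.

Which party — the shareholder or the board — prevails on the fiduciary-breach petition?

— Issue I —
At Stage I.1 the shareholder must meet a heightened civil standard (weight is at least 69): on (a) the weight is 69 (the board's 72 is given no effect), ≥ 69, so (a) meets the standard; on (b) the weight is 73, ≥ 69, so (b) meets the standard.
  The shareholder carries Stage I.1; the board now bears the burden.
At Stage I.2 the board must meet the preponderance of the evidence (weight is at least 54): on (c) the weight is 58 (the shareholder's 27 is given no effect), which does reach 54, so (c) meets the standard; on (d) the weight is 58 (the shareholder's 66 is given no effect), which does reach 54, so (d) meets the standard.
  Stage I.2 carried; the burden remains with the board.
At Stage I.3 the board must meet a heightened civil standard (weight is at least 69): on (e) the weight is 70, ≥ 69, so (e) meets the standard; on (f) the weight is 69 (the shareholder's 21 is given no effect), which does reach 69, so (f) meets the standard.
  All elements met at the final stage.
All stages carried — the board prevails on this issue.
— Issue II —
Stage II.1 — burden on shareholder; standard: the balance of probabilities (weight is at least 49).
    (g): 42 < 49 [not met]
  Stage II.1 not carried; the shareholder fails its burden.
The board prevails on this issue.
— Issue III —
At Stage III.1 the shareholder must meet the balance of probabilities (weight is at least 49): on (i) the weight is 49, ≥ 49, so (i) meets the standard.
  Stage III.1 is satisfied; the onus moves to the board.
At Stage III.2 the board must meet the balance of probabilities (weight is at least 49): on (j) the weight is 54, ≥ 49, so (j) meets the standard.
  The board carries the last stage.
With every stage satisfied, the board prevails on this issue.
Per-issue: Issue I → board; Issue II → board; Issue III → board. The shareholder must prevail on at least one issue; overall, the board prevails.

board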